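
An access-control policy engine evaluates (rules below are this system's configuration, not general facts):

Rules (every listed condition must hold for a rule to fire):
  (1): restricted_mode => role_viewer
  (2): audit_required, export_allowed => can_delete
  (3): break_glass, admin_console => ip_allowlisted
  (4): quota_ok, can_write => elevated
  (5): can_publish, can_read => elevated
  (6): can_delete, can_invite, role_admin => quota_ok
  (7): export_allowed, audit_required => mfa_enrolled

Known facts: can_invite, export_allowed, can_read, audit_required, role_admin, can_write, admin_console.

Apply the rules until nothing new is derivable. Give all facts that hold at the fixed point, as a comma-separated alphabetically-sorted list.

admin_console, audit_required, can_delete, can_invite, can_read, can_write, elevated, export_allowed, mfa_enrolled, quota_ok, role_admin

Round 1 — (2), (7), derive can_delete, mfa_enrolled.
Round 2 — (6), derive quota_ok.
Round 3 — (4), derive elevated.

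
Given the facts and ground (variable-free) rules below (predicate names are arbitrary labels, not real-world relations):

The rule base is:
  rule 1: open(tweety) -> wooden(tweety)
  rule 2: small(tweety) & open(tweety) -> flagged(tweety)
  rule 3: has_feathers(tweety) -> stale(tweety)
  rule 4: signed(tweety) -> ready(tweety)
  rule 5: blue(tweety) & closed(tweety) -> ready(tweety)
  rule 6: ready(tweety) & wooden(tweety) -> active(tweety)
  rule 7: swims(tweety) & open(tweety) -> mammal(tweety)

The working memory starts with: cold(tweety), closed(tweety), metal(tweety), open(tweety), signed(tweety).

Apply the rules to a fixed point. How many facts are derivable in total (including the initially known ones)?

Round 1 — rule 1, rule 4, derive wooden(tweety), ready(tweety).
Round 2 — rule 6, derive active(tweety).
Closure: {active(tweety), closed(tweety), cold(tweety), metal(tweety), open(tweety), ready(tweety), signed(tweety), wooden(tweety)} — 8 facts.

8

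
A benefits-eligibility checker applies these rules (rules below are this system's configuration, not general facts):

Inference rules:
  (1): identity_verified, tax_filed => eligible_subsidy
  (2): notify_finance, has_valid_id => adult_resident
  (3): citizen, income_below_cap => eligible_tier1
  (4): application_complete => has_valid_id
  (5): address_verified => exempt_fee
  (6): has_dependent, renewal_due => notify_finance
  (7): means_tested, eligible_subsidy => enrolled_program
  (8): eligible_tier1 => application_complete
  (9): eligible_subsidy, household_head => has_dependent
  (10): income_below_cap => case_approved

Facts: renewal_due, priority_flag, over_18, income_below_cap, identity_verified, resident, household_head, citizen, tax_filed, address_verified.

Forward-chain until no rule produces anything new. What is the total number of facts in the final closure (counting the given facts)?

Round 1 fires (1), (3), (5), (10), giving eligible_subsidy, eligible_tier1, exempt_fee, case_approved.
Round 2 fires (8), (9), giving application_complete, has_dependent.
Round 3 fires (4), (6), giving has_valid_id, notify_finance.
Round 4 fires (2), giving adult_resident.
Closure: {address_verified, adult_resident, application_complete, case_approved, citizen, eligible_subsidy, eligible_tier1, exempt_fee, has_dependent, has_valid_id, household_head, identity_verified, income_below_cap, notify_finance, over_18, priority_flag, renewal_due, resident, tax_filed} — 19 facts.

19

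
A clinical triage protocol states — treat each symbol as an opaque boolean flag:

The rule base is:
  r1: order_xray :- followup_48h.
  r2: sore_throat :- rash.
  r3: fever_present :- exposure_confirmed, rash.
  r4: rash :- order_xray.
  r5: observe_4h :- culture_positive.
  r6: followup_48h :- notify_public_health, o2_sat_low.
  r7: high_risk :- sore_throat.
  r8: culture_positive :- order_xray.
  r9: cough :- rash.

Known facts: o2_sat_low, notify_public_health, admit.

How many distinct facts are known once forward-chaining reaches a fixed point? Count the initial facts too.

11

Round 1 — r6, derive followup_48h.
Round 2 — r1, derive order_xray.
Round 3 — r4, r8, derive rash, culture_positive.
Round 4 — r2, r5, r9, derive sore_throat, observe_4h, cough.
Round 5 — r7, derive high_risk.
Closure: {admit, cough, culture_positive, followup_48h, high_risk, notify_public_health, o2_sat_low, observe_4h, order_xray, rash, sore_throat} — 11 facts.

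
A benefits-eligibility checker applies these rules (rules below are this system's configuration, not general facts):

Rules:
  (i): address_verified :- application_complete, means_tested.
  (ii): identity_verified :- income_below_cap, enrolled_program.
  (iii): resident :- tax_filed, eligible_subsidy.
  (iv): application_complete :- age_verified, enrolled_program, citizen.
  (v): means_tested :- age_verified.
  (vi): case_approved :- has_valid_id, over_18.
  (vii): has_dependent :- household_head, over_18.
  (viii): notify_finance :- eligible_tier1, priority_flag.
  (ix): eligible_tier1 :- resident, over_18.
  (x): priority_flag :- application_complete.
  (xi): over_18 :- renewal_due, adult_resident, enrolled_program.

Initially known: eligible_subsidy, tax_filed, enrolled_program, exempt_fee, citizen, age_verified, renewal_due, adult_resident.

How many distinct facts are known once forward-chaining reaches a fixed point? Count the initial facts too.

[1] (iii) [resident :- tax_filed, eligible_subsidy.]; (iv) [application_complete :- age_verified, enrolled_program, citizen.]; (v) [means_tested :- age_verified.]; (xi) [over_18 :- renewal_due, adult_resident, enrolled_program.]. ⇒ new: resident, application_complete, means_tested, over_18.
[2] (i) [address_verified :- application_complete, means_tested.]; (ix) [eligible_tier1 :- resident, over_18.]; (x) [priority_flag :- application_complete.]. ⇒ new: address_verified, eligible_tier1, priority_flag.
[3] (viii) [notify_finance :- eligible_tier1, priority_flag.]. ⇒ new: notify_finance.
Closure: {address_verified, adult_resident, age_verified, application_complete, citizen, eligible_subsidy, eligible_tier1, enrolled_program, exempt_fee, means_tested, notify_finance, over_18, priority_flag, renewal_due, resident, tax_filed} — 16 facts.

16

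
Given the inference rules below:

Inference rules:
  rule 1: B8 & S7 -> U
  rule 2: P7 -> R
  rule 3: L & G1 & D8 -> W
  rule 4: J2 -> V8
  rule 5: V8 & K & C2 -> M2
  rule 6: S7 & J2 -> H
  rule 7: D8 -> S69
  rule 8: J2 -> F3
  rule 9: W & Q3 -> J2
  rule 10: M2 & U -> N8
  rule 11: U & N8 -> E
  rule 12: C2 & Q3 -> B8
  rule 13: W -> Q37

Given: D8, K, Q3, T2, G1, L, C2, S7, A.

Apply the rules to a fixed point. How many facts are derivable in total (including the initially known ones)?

[1] rule 3 [L & G1 & D8 -> W]; rule 7 [D8 -> S69]; rule 12 [C2 & Q3 -> B8]. ⇒ new: W, S69, B8.
[2] rule 1 [B8 & S7 -> U]; rule 9 [W & Q3 -> J2]; rule 13 [W -> Q37]. ⇒ new: U, J2, Q37.
[3] rule 4 [J2 -> V8]; rule 6 [S7 & J2 -> H]; rule 8 [J2 -> F3]. ⇒ new: V8, H, F3.
[4] rule 5 [V8 & K & C2 -> M2]. ⇒ new: M2.
[5] rule 10 [M2 & U -> N8]. ⇒ new: N8.
[6] rule 11 [U & N8 -> E]. ⇒ new: E.
Closure: {A, B8, C2, D8, E, F3, G1, H, J2, K, L, M2, N8, Q3, Q37, S69, S7, T2, U, V8, W} — 21 facts.

21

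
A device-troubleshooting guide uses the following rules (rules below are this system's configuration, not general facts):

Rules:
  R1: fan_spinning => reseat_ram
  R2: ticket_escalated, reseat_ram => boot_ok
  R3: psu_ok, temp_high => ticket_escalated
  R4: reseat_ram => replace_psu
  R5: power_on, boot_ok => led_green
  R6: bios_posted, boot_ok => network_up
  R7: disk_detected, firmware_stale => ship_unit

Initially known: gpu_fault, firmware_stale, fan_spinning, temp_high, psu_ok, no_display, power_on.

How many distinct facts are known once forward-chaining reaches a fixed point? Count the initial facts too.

12

[1] R1 [fan_spinning => reseat_ram]; R3 [psu_ok, temp_high => ticket_escalated]. ⇒ new: reseat_ram, ticket_escalated.
[2] R2 [ticket_escalated, reseat_ram => boot_ok]; R4 [reseat_ram => replace_psu]. ⇒ new: boot_ok, replace_psu.
[3] R5 [power_on, boot_ok => led_green]. ⇒ new: led_green.
Closure: {boot_ok, fan_spinning, firmware_stale, gpu_fault, led_green, no_display, power_on, psu_ok, replace_psu, reseat_ram, temp_high, ticket_escalated} — 12 facts.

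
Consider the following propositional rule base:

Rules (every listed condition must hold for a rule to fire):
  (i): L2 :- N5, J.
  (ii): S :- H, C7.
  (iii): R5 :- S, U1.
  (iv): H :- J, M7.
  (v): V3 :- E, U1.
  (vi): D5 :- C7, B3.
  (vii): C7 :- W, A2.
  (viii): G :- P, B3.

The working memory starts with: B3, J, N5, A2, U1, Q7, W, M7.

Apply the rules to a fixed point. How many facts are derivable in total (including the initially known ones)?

Round 1 fires (i), (iv), (vii), giving L2, H, C7.
Round 2 fires (ii), (vi), giving S, D5.
Round 3 fires (iii), giving R5.
Closure: {A2, B3, C7, D5, H, J, L2, M7, N5, Q7, R5, S, U1, W} — 14 facts.

14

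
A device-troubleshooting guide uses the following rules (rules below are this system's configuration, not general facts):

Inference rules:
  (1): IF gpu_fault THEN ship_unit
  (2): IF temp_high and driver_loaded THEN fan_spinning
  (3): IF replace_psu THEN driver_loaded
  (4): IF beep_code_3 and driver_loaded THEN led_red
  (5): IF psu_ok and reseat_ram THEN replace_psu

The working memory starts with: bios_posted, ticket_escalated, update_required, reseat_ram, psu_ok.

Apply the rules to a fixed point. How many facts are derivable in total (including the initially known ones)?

Round 1 fires (5), giving replace_psu.
Round 2 fires (3), giving driver_loaded.
Closure: {bios_posted, driver_loaded, psu_ok, replace_psu, reseat_ram, ticket_escalated, update_required} — 7 facts.

7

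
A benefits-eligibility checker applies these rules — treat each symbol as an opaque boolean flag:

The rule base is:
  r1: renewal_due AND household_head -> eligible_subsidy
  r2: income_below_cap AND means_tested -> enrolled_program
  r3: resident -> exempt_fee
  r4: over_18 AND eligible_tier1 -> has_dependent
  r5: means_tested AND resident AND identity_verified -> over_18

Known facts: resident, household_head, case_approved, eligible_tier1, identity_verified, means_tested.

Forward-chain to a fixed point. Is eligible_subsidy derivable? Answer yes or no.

no

Round 1: r3 [resident -> exempt_fee]; r5 [means_tested AND resident AND identity_verified -> over_18]. New: exempt_fee, over_18.
Round 2: r4 [over_18 AND eligible_tier1 -> has_dependent]. New: has_dependent.
Fixed point reached. eligible_subsidy is concluded only by r1; r1 needs renewal_due (never derived).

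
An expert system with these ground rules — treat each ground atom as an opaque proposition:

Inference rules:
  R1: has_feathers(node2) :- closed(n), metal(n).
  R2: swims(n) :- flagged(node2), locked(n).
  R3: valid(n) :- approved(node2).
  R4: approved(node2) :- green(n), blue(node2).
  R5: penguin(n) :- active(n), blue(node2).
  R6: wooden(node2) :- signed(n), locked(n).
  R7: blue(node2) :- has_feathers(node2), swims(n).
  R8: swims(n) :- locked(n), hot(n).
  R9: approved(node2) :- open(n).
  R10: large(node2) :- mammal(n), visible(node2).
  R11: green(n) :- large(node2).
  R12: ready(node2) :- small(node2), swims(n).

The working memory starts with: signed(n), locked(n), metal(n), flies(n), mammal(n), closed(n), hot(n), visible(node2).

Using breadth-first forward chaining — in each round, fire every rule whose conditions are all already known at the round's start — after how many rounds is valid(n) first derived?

4

[1] R1 [has_feathers(node2) :- closed(n), metal(n).]; R6 [wooden(node2) :- signed(n), locked(n).]; R8 [swims(n) :- locked(n), hot(n).]; R10 [large(node2) :- mammal(n), visible(node2).]. ⇒ new: has_feathers(node2), wooden(node2), swims(n), large(node2).
[2] R7 [blue(node2) :- has_feathers(node2), swims(n).]; R11 [green(n) :- large(node2).]. ⇒ new: blue(node2), green(n).
[3] R4 [approved(node2) :- green(n), blue(node2).]. ⇒ new: approved(node2).
[4] R3 [valid(n) :- approved(node2).]. ⇒ new: valid(n).
valid(n) first appears in round 4.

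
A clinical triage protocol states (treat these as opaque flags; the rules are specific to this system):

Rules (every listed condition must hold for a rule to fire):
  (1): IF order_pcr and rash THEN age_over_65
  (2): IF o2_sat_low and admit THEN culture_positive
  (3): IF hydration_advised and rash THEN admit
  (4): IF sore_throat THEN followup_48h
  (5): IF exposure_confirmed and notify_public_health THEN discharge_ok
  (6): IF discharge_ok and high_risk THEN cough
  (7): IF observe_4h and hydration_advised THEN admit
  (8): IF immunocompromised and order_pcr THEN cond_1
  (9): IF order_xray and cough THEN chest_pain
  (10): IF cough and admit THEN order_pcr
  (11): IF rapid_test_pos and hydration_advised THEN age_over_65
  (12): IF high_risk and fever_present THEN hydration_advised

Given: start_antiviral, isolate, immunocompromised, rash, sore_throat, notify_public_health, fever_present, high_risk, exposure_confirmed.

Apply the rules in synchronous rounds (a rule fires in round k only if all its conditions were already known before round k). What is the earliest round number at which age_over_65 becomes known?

Round 1 — (4), (5), (12), derive followup_48h, discharge_ok, hydration_advised.
Round 2 — (3), (6), derive admit, cough.
Round 3 — (10), derive order_pcr.
Round 4 — (1), (8), derive age_over_65, cond_1.
age_over_65 first appears in round 4.

4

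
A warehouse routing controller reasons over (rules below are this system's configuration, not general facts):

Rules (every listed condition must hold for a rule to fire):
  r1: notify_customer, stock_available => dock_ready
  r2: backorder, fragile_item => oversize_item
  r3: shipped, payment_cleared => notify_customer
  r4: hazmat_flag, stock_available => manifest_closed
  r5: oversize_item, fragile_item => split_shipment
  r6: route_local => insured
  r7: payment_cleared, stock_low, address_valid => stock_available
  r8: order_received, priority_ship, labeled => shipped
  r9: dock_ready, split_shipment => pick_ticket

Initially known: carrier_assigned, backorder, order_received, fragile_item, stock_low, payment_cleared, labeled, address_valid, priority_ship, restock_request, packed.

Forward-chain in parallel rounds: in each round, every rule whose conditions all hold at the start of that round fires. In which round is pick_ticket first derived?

4

[1] r2 [backorder, fragile_item => oversize_item]; r7 [payment_cleared, stock_low, address_valid => stock_available]; r8 [order_received, priority_ship, labeled => shipped]. ⇒ new: oversize_item, stock_available, shipped.
[2] r3 [shipped, payment_cleared => notify_customer]; r5 [oversize_item, fragile_item => split_shipment]. ⇒ new: notify_customer, split_shipment.
[3] r1 [notify_customer, stock_available => dock_ready]. ⇒ new: dock_ready.
[4] r9 [dock_ready, split_shipment => pick_ticket]. ⇒ new: pick_ticket.
pick_ticket first appears in round 4.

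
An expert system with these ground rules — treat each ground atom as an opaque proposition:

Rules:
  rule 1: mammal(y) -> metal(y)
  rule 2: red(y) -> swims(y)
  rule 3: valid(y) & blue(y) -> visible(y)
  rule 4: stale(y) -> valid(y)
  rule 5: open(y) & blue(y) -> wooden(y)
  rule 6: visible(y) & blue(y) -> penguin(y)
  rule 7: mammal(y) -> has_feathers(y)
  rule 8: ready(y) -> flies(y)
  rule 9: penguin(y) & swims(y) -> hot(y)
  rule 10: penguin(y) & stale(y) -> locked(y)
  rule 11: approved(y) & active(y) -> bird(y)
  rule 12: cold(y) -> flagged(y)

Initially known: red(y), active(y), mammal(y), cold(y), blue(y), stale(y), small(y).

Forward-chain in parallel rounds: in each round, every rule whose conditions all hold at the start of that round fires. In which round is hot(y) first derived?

4

Round 1: rule 1 [mammal(y) -> metal(y)]; rule 2 [red(y) -> swims(y)]; rule 4 [stale(y) -> valid(y)]; rule 7 [mammal(y) -> has_feathers(y)]; rule 12 [cold(y) -> flagged(y)]. New: metal(y), swims(y), valid(y), has_feathers(y), flagged(y).
Round 2: rule 3 [valid(y) & blue(y) -> visible(y)]. New: visible(y).
Round 3: rule 6 [visible(y) & blue(y) -> penguin(y)]. New: penguin(y).
Round 4: rule 9 [penguin(y) & swims(y) -> hot(y)]; rule 10 [penguin(y) & stale(y) -> locked(y)]. New: hot(y), locked(y).
hot(y) first appears in round 4.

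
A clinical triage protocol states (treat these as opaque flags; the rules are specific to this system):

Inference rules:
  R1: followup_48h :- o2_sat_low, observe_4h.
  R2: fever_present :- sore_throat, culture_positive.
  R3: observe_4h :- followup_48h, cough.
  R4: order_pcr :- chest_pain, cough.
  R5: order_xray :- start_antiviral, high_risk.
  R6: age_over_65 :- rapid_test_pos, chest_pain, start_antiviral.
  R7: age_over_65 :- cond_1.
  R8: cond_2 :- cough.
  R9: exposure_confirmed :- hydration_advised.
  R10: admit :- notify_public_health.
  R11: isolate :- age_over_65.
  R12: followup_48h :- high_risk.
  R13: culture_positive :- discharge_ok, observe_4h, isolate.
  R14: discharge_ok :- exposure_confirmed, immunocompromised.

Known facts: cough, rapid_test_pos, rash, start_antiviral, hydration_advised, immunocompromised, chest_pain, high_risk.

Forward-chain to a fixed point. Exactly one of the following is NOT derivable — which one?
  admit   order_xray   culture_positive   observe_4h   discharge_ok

admit

Round 1 fires R4, R5, R6, R8, R9, R12, giving order_pcr, order_xray, age_over_65, cond_2, exposure_confirmed, followup_48h.
Round 2 fires R3, R11, R14, giving observe_4h, isolate, discharge_ok.
Round 3 fires R13, giving culture_positive.
Derived: order_xray (round 1), culture_positive (round 3), observe_4h (round 2), discharge_ok (round 2). admit never appears in any round.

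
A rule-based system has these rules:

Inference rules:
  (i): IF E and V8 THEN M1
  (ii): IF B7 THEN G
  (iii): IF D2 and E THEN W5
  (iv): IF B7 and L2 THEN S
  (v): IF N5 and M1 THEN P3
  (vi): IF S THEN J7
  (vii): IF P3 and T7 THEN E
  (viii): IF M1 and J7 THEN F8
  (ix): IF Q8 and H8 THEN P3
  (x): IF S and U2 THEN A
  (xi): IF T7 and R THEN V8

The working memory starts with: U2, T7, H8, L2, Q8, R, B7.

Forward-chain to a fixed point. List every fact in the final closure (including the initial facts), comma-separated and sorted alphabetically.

A, B7, E, F8, G, H8, J7, L2, M1, P3, Q8, R, S, T7, U2, V8

Round 1 fires (ii), (iv), (ix), (xi), giving G, S, P3, V8.
Round 2 fires (vi), (vii), (x), giving J7, E, A.
Round 3 fires (i), giving M1.
Round 4 fires (viii), giving F8.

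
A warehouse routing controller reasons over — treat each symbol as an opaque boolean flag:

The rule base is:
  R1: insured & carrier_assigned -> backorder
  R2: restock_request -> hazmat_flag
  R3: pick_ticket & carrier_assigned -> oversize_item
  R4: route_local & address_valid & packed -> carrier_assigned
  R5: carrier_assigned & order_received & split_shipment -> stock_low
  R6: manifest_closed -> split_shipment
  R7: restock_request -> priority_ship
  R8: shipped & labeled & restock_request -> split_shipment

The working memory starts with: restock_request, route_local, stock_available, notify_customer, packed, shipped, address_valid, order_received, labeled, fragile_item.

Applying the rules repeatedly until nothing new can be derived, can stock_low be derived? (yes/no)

Round 1: R2 [restock_request -> hazmat_flag]; R4 [route_local & address_valid & packed -> carrier_assigned]; R7 [restock_request -> priority_ship]; R8 [shipped & labeled & restock_request -> split_shipment]. New: hazmat_flag, carrier_assigned, priority_ship, split_shipment.
Round 2: R5 [carrier_assigned & order_received & split_shipment -> stock_low]. New: stock_low.
stock_low appears in round 2, so it is derivable.

yes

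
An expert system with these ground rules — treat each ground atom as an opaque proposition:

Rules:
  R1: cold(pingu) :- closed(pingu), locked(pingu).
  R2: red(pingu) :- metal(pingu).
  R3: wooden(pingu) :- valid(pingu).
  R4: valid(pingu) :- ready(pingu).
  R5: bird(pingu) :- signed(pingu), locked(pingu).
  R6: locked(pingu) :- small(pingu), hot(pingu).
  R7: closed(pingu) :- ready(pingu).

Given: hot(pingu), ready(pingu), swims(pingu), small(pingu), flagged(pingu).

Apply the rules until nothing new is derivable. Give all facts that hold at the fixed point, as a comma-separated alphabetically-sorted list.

closed(pingu), cold(pingu), flagged(pingu), hot(pingu), locked(pingu), ready(pingu), small(pingu), swims(pingu), valid(pingu), wooden(pingu)

Round 1: R4 [valid(pingu) :- ready(pingu).]; R6 [locked(pingu) :- small(pingu), hot(pingu).]; R7 [closed(pingu) :- ready(pingu).]. Adds valid(pingu), locked(pingu), closed(pingu).
Round 2: R1 [cold(pingu) :- closed(pingu), locked(pingu).]; R3 [wooden(pingu) :- valid(pingu).]. Adds cold(pingu), wooden(pingu).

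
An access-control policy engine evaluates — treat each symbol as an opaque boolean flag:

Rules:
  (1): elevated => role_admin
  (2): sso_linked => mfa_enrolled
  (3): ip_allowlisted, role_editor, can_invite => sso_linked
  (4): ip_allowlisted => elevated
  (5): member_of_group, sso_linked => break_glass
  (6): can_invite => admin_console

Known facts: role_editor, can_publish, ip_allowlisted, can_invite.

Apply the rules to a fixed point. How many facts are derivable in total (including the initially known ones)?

Round 1 — (3), (4), (6), derive sso_linked, elevated, admin_console.
Round 2 — (1), (2), derive role_admin, mfa_enrolled.
Closure: {admin_console, can_invite, can_publish, elevated, ip_allowlisted, mfa_enrolled, role_admin, role_editor, sso_linked} — 9 facts.

9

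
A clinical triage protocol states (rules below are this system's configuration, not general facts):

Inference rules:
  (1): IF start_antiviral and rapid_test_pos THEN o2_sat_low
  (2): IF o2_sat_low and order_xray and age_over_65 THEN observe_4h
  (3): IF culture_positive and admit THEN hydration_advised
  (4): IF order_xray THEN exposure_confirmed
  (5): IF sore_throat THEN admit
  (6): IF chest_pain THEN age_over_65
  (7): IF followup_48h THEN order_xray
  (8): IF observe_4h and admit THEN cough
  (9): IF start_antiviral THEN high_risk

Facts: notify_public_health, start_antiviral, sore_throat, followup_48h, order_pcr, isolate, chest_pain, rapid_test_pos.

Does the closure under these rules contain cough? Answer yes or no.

Round 1 — (1), (5), (6), (7), (9), derive o2_sat_low, admit, age_over_65, order_xray, high_risk.
Round 2 — (2), (4), derive observe_4h, exposure_confirmed.
Round 3 — (8), derive cough.
cough appears in round 3, so it is derivable.

yes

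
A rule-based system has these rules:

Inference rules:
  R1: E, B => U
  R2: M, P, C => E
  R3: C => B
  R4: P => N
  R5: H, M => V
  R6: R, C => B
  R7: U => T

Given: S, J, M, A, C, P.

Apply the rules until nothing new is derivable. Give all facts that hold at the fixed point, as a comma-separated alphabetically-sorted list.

A, B, C, E, J, M, N, P, S, T, U

Round 1: R2 [M, P, C => E]; R3 [C => B]; R4 [P => N]. New: E, B, N.
Round 2: R1 [E, B => U]. New: U.
Round 3: R7 [U => T]. New: T.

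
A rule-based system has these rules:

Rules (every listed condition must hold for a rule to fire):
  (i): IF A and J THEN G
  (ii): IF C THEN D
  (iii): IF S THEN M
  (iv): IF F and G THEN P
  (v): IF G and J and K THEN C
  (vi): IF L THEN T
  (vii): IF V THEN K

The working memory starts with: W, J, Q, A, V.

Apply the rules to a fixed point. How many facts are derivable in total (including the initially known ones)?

Round 1: (i) [IF A and J THEN G]; (vii) [IF V THEN K]. New: G, K.
Round 2: (v) [IF G and J and K THEN C]. New: C.
Round 3: (ii) [IF C THEN D]. New: D.
Closure: {A, C, D, G, J, K, Q, V, W} — 9 facts.

9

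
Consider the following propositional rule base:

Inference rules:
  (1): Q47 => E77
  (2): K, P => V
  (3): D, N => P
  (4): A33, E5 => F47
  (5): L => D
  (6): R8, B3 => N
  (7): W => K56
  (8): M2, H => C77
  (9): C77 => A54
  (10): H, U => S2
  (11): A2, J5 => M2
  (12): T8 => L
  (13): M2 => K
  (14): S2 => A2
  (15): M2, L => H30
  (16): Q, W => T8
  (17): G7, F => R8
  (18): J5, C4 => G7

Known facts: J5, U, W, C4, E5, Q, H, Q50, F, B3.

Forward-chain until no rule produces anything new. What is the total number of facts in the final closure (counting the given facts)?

26

Round 1: (7) [W => K56]; (10) [H, U => S2]; (16) [Q, W => T8]; (18) [J5, C4 => G7]. New: K56, S2, T8, G7.
Round 2: (12) [T8 => L]; (14) [S2 => A2]; (17) [G7, F => R8]. New: L, A2, R8.
Round 3: (5) [L => D]; (6) [R8, B3 => N]; (11) [A2, J5 => M2]. New: D, N, M2.
Round 4: (3) [D, N => P]; (8) [M2, H => C77]; (13) [M2 => K]; (15) [M2, L => H30]. New: P, C77, K, H30.
Round 5: (2) [K, P => V]; (9) [C77 => A54]. New: V, A54.
Closure: {A2, A54, B3, C4, C77, D, E5, F, G7, H, H30, J5, K, K56, L, M2, N, P, Q, Q50, R8, S2, T8, U, V, W} — 26 facts.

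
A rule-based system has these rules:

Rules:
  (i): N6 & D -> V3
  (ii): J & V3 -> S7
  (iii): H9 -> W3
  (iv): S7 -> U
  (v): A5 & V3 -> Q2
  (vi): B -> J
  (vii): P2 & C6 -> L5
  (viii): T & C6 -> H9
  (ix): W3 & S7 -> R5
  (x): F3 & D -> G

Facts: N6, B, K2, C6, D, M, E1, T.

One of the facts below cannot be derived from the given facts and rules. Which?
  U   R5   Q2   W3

Round 1 — (i), (vi), (viii), derive V3, J, H9.
Round 2 — (ii), (iii), derive S7, W3.
Round 3 — (iv), (ix), derive U, R5.
Derived: R5 (round 3), W3 (round 2), U (round 3). Q2 never appears in any round.

Q2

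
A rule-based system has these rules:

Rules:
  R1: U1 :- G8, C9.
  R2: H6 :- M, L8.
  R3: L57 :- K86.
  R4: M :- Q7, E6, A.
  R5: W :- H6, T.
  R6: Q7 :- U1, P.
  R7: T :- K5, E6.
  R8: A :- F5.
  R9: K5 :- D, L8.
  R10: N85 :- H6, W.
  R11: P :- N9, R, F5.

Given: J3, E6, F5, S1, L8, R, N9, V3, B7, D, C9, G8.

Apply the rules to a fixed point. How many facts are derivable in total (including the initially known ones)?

Round 1 — R1, R8, R9, R11, derive U1, A, K5, P.
Round 2 — R6, R7, derive Q7, T.
Round 3 — R4, derive M.
Round 4 — R2, derive H6.
Round 5 — R5, derive W.
Round 6 — R10, derive N85.
Closure: {A, B7, C9, D, E6, F5, G8, H6, J3, K5, L8, M, N85, N9, P, Q7, R, S1, T, U1, V3, W} — 22 facts.

22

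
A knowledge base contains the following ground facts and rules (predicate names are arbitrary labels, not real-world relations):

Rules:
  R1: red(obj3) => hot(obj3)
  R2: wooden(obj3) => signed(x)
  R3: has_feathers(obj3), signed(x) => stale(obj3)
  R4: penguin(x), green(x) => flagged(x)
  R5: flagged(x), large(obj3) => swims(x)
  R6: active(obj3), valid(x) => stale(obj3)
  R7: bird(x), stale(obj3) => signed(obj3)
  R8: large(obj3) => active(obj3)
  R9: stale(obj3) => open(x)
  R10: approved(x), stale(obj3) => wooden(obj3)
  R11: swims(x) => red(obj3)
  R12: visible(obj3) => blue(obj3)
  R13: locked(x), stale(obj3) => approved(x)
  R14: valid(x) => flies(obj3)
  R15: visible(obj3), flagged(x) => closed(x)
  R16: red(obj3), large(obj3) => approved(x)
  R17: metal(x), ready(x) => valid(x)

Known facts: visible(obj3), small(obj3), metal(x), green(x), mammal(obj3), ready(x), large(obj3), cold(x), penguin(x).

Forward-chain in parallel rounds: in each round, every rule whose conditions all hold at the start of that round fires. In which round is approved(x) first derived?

[1] R4 [penguin(x), green(x) => flagged(x)]; R8 [large(obj3) => active(obj3)]; R12 [visible(obj3) => blue(obj3)]; R17 [metal(x), ready(x) => valid(x)]. ⇒ new: flagged(x), active(obj3), blue(obj3), valid(x).
[2] R5 [flagged(x), large(obj3) => swims(x)]; R6 [active(obj3), valid(x) => stale(obj3)]; R14 [valid(x) => flies(obj3)]; R15 [visible(obj3), flagged(x) => closed(x)]. ⇒ new: swims(x), stale(obj3), flies(obj3), closed(x).
[3] R9 [stale(obj3) => open(x)]; R11 [swims(x) => red(obj3)]. ⇒ new: open(x), red(obj3).
[4] R1 [red(obj3) => hot(obj3)]; R16 [red(obj3), large(obj3) => approved(x)]. ⇒ new: hot(obj3), approved(x).
approved(x) first appears in round 4.

4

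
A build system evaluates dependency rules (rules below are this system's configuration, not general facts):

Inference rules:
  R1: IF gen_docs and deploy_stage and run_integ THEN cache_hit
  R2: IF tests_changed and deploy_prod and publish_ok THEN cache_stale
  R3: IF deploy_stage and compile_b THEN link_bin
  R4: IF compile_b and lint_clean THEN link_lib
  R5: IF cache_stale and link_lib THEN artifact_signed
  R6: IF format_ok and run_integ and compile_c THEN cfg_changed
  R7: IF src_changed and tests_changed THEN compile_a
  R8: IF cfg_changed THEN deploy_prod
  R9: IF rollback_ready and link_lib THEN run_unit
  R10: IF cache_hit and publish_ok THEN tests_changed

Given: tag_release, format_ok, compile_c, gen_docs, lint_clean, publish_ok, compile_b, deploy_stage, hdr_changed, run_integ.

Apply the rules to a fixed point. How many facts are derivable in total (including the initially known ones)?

Round 1: R1 [IF gen_docs and deploy_stage and run_integ THEN cache_hit]; R3 [IF deploy_stage and compile_b THEN link_bin]; R4 [IF compile_b and lint_clean THEN link_lib]; R6 [IF format_ok and run_integ and compile_c THEN cfg_changed]. New: cache_hit, link_bin, link_lib, cfg_changed.
Round 2: R8 [IF cfg_changed THEN deploy_prod]; R10 [IF cache_hit and publish_ok THEN tests_changed]. New: deploy_prod, tests_changed.
Round 3: R2 [IF tests_changed and deploy_prod and publish_ok THEN cache_stale]. New: cache_stale.
Round 4: R5 [IF cache_stale and link_lib THEN artifact_signed]. New: artifact_signed.
Closure: {artifact_signed, cache_hit, cache_stale, cfg_changed, compile_b, compile_c, deploy_prod, deploy_stage, format_ok, gen_docs, hdr_changed, link_bin, link_lib, lint_clean, publish_ok, run_integ, tag_release, tests_changed} — 18 facts.

18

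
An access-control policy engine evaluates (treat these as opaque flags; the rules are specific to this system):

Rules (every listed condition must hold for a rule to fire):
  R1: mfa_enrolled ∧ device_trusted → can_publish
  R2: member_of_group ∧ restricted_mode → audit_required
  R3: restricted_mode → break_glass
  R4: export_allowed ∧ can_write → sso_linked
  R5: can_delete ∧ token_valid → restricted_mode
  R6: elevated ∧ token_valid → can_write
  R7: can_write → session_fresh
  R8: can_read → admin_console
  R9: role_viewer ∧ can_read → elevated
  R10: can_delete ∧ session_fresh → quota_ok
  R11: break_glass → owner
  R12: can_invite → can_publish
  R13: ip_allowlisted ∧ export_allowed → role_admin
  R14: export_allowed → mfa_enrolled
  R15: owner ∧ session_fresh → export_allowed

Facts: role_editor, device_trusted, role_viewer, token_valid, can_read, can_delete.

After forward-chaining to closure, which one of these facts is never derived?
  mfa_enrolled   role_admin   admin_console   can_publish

Round 1 fires R5, R8, R9, giving restricted_mode, admin_console, elevated.
Round 2 fires R3, R6, giving break_glass, can_write.
Round 3 fires R7, R11, giving session_fresh, owner.
Round 4 fires R10, R15, giving quota_ok, export_allowed.
Round 5 fires R4, R14, giving sso_linked, mfa_enrolled.
Round 6 fires R1, giving can_publish.
Derived: mfa_enrolled (round 5), admin_console (round 1), can_publish (round 6). role_admin never appears in any round.

role_admin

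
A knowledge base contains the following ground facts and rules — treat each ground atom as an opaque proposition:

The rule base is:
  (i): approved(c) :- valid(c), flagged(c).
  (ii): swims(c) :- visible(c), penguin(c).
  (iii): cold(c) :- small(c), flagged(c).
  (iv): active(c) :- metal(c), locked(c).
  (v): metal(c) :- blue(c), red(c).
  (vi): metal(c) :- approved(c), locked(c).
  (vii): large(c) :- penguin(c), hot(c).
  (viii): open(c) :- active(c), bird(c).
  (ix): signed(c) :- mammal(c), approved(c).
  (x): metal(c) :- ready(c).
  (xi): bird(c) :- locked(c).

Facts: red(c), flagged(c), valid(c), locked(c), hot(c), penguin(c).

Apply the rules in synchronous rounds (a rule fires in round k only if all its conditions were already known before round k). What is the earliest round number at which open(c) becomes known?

Round 1 — (i), (vii), (xi), derive approved(c), large(c), bird(c).
Round 2 — (vi), derive metal(c).
Round 3 — (iv), derive active(c).
Round 4 — (viii), derive open(c).
open(c) first appears in round 4.

4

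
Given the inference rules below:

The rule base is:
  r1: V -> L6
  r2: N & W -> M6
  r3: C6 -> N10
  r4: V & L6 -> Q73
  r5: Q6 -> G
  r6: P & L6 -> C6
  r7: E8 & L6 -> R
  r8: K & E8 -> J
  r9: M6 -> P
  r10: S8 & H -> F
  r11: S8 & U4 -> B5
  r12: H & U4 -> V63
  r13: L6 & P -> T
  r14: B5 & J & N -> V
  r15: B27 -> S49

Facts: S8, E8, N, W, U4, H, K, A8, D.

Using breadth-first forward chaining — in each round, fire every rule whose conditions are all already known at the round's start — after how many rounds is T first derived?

4

[1] r2 [N & W -> M6]; r8 [K & E8 -> J]; r10 [S8 & H -> F]; r11 [S8 & U4 -> B5]; r12 [H & U4 -> V63]. ⇒ new: M6, J, F, B5, V63.
[2] r9 [M6 -> P]; r14 [B5 & J & N -> V]. ⇒ new: P, V.
[3] r1 [V -> L6]. ⇒ new: L6.
[4] r4 [V & L6 -> Q73]; r6 [P & L6 -> C6]; r7 [E8 & L6 -> R]; r13 [L6 & P -> T]. ⇒ new: Q73, C6, R, T.
T first appears in round 4.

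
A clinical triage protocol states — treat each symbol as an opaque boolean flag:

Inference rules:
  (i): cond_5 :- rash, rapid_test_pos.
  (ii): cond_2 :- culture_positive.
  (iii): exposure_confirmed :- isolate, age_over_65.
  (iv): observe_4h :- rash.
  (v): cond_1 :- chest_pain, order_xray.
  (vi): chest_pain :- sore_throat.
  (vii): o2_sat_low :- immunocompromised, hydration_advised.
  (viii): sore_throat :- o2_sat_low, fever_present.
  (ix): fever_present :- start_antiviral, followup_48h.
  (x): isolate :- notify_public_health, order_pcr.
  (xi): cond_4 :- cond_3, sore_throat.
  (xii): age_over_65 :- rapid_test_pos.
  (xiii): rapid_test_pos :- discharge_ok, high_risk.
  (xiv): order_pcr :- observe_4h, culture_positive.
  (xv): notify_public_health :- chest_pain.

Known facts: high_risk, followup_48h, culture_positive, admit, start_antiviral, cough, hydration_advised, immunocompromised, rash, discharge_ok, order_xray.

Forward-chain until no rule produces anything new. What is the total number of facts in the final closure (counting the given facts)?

25

Round 1 fires (ii), (iv), (vii), (ix), (xiii), giving cond_2, observe_4h, o2_sat_low, fever_present, rapid_test_pos.
Round 2 fires (i), (viii), (xii), (xiv), giving cond_5, sore_throat, age_over_65, order_pcr.
Round 3 fires (vi), giving chest_pain.
Round 4 fires (v), (xv), giving cond_1, notify_public_health.
Round 5 fires (x), giving isolate.
Round 6 fires (iii), giving exposure_confirmed.
Closure: {admit, age_over_65, chest_pain, cond_1, cond_2, cond_5, cough, culture_positive, discharge_ok, exposure_confirmed, fever_present, followup_48h, high_risk, hydration_advised, immunocompromised, isolate, notify_public_health, o2_sat_low, observe_4h, order_pcr, order_xray, rapid_test_pos, rash, sore_throat, start_antiviral} — 25 facts.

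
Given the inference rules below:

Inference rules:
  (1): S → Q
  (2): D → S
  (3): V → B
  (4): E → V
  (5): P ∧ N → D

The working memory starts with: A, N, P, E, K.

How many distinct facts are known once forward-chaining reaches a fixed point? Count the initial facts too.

Round 1 fires (4), (5), giving V, D.
Round 2 fires (2), (3), giving S, B.
Round 3 fires (1), giving Q.
Closure: {A, B, D, E, K, N, P, Q, S, V} — 10 facts.

10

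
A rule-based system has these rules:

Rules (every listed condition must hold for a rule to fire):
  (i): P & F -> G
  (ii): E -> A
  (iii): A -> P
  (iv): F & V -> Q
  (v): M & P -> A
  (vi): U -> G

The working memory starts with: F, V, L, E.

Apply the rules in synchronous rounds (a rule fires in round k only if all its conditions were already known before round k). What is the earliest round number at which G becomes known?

3

Round 1 fires (ii), (iv), giving A, Q.
Round 2 fires (iii), giving P.
Round 3 fires (i), giving G.
G first appears in round 3.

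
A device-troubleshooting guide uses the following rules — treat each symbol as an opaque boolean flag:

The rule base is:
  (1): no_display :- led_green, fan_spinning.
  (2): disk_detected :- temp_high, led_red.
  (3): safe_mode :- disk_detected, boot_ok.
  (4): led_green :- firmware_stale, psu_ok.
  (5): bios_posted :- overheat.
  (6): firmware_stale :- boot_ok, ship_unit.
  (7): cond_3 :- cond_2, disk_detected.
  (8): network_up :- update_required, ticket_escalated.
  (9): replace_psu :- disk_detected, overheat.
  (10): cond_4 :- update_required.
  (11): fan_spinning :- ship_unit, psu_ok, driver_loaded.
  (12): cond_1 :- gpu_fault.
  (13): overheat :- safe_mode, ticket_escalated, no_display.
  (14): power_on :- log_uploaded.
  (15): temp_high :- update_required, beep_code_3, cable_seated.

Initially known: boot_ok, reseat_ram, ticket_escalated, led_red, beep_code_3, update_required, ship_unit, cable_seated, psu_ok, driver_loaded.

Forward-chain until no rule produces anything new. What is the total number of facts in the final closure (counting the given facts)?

22

Round 1: (6) [firmware_stale :- boot_ok, ship_unit.]; (8) [network_up :- update_required, ticket_escalated.]; (10) [cond_4 :- update_required.]; (11) [fan_spinning :- ship_unit, psu_ok, driver_loaded.]; (15) [temp_high :- update_required, beep_code_3, cable_seated.]. New: firmware_stale, network_up, cond_4, fan_spinning, temp_high.
Round 2: (2) [disk_detected :- temp_high, led_red.]; (4) [led_green :- firmware_stale, psu_ok.]. New: disk_detected, led_green.
Round 3: (1) [no_display :- led_green, fan_spinning.]; (3) [safe_mode :- disk_detected, boot_ok.]. New: no_display, safe_mode.
Round 4: (13) [overheat :- safe_mode, ticket_escalated, no_display.]. New: overheat.
Round 5: (5) [bios_posted :- overheat.]; (9) [replace_psu :- disk_detected, overheat.]. New: bios_posted, replace_psu.
Closure: {beep_code_3, bios_posted, boot_ok, cable_seated, cond_4, disk_detected, driver_loaded, fan_spinning, firmware_stale, led_green, led_red, network_up, no_display, overheat, psu_ok, replace_psu, reseat_ram, safe_mode, ship_unit, temp_high, ticket_escalated, update_required} — 22 facts.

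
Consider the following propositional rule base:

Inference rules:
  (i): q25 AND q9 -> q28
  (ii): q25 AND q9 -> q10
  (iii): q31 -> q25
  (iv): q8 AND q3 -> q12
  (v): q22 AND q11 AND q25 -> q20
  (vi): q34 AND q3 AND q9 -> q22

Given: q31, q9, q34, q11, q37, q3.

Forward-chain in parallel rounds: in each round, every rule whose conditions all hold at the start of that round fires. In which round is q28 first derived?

Round 1 fires (iii), (vi), giving q25, q22.
Round 2 fires (i), (ii), (v), giving q28, q10, q20.
q28 first appears in round 2.

2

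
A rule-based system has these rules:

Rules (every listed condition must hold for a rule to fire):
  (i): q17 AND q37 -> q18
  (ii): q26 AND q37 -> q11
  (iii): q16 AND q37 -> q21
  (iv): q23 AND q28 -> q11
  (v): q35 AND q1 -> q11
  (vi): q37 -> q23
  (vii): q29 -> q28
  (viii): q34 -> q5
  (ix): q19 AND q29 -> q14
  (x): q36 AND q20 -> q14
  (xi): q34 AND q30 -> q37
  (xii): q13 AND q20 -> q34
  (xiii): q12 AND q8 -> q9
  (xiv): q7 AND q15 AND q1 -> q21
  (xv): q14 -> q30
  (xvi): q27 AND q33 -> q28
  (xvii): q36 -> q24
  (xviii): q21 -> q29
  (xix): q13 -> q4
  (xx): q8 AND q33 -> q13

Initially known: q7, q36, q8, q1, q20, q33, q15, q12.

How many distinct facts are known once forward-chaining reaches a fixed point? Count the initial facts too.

22

Round 1 fires (x), (xiii), (xiv), (xvii), (xx), giving q14, q9, q21, q24, q13.
Round 2 fires (xii), (xv), (xviii), (xix), giving q34, q30, q29, q4.
Round 3 fires (vii), (viii), (xi), giving q28, q5, q37.
Round 4 fires (vi), giving q23.
Round 5 fires (iv), giving q11.
Closure: {q1, q11, q12, q13, q14, q15, q20, q21, q23, q24, q28, q29, q30, q33, q34, q36, q37, q4, q5, q7, q8, q9} — 22 facts.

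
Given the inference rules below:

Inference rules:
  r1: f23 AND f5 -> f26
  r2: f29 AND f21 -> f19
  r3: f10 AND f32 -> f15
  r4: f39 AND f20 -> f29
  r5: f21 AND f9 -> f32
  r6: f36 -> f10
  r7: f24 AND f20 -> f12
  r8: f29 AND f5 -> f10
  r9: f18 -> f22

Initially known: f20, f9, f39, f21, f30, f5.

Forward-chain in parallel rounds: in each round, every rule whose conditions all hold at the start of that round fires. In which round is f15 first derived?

3

Round 1: r4 [f39 AND f20 -> f29]; r5 [f21 AND f9 -> f32]. New: f29, f32.
Round 2: r2 [f29 AND f21 -> f19]; r8 [f29 AND f5 -> f10]. New: f19, f10.
Round 3: r3 [f10 AND f32 -> f15]. New: f15.
f15 first appears in round 3.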